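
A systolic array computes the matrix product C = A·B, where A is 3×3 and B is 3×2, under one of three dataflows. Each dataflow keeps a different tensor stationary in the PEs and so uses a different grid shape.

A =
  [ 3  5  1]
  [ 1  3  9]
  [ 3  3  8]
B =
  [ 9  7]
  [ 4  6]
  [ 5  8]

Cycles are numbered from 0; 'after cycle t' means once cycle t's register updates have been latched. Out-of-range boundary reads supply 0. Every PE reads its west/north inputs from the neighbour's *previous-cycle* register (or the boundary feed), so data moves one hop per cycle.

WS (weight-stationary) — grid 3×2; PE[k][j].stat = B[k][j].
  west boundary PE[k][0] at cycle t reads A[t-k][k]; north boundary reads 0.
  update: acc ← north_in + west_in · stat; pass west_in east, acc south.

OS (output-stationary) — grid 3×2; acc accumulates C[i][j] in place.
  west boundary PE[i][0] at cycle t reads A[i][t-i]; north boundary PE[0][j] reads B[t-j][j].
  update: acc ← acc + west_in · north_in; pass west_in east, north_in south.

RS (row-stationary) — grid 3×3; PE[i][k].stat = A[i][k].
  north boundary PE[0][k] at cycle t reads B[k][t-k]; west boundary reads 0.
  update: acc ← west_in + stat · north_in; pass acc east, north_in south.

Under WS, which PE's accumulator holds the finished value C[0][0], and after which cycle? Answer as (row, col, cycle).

(row, col, cycle) = (2, 0, 2)

WS: C[0][0] accumulates in PE[2][0]:
  @0  [2,0]  acc 0  |  →0  ↓0
  @1  [2,0]  acc 0  |  →0  ↓0
  @2  [2,0]  acc 52  |  →1  ↓52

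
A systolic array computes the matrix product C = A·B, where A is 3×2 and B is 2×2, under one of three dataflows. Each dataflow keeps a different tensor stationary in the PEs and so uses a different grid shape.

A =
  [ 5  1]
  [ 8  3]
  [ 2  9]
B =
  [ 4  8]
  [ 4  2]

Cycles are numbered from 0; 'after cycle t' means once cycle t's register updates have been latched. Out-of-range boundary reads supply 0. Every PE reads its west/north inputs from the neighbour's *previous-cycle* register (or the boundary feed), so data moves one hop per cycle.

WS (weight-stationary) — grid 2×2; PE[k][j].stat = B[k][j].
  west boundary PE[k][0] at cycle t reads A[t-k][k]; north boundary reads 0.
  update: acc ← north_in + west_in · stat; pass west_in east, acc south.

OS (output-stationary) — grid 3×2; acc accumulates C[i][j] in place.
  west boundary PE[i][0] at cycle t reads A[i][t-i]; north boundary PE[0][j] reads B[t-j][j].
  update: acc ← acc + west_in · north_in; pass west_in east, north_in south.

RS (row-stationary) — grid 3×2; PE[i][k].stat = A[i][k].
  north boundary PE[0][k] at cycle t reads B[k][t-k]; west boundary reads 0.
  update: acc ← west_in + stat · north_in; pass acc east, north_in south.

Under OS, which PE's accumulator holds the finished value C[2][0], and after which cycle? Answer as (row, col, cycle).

OS — PE[2][0] is where C[2][0] collects:
  after 0 — PE[2][0] acc=0, pass-E 0, pass-S 0
  after 1 — PE[2][0] acc=0, pass-E 0, pass-S 0
  after 2 — PE[2][0] acc=8, pass-E 2, pass-S 4
  after 3 — PE[2][0] acc=44, pass-E 9, pass-S 4

(row, col, cycle) = (2, 0, 3)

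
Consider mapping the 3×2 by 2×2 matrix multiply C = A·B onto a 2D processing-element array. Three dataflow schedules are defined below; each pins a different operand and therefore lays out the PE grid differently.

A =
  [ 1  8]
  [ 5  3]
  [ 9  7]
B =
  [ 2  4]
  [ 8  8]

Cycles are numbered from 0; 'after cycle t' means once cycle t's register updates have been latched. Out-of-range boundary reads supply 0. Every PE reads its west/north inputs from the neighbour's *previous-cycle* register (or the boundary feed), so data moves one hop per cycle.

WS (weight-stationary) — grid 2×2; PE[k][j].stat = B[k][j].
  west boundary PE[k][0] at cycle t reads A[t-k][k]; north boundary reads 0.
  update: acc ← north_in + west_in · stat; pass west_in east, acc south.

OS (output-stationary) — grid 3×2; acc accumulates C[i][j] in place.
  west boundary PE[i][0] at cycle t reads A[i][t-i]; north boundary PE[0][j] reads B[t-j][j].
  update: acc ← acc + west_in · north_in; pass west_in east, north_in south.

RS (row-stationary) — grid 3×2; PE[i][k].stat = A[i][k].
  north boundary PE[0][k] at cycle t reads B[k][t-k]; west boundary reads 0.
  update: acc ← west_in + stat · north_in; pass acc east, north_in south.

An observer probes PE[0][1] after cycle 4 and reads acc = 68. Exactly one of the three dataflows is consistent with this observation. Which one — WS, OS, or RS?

dataflow = OS

— WS: 2×2; PE[0][1] trace:
  t=0 PE[0][1]: acc=0 h=0 v=0
  t=1 PE[0][1]: acc=4 h=1 v=4
  t=2 PE[0][1]: acc=20 h=5 v=20
  t=3 PE[0][1]: acc=36 h=9 v=36
  t=4 PE[0][1]: acc=0 h=0 v=0
— OS: 3×2; PE[0][1] trace:
  t=0 PE[0][1]: acc=0 h=0 v=0
  t=1 PE[0][1]: acc=4 h=1 v=4
  t=2 PE[0][1]: acc=68 h=8 v=8
  t=3 PE[0][1]: acc=68 h=0 v=0
  t=4 PE[0][1]: acc=68 h=0 v=0
— RS: 3×2; PE[0][1] trace:
  t=0 PE[0][1]: acc=0 h=0 v=0
  t=1 PE[0][1]: acc=66 h=66 v=8
  t=2 PE[0][1]: acc=68 h=68 v=8
  t=3 PE[0][1]: acc=0 h=0 v=0
  t=4 PE[0][1]: acc=0 h=0 v=0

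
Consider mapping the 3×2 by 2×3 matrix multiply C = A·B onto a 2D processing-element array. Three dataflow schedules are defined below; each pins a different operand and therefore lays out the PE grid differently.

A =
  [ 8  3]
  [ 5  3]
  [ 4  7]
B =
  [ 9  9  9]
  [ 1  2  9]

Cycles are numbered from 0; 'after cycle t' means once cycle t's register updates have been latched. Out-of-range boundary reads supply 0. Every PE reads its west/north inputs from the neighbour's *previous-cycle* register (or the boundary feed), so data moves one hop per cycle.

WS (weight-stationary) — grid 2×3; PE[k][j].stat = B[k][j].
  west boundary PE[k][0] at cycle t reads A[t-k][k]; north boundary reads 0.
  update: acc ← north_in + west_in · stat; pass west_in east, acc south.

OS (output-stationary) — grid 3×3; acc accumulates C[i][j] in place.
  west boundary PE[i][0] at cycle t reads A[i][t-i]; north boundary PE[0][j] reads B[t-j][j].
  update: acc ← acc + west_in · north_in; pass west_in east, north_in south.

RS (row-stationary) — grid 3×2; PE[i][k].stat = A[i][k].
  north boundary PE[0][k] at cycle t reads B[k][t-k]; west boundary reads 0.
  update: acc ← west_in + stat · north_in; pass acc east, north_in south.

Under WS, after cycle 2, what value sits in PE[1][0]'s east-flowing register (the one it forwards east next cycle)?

register = 3

Tracing WS — 2×3 array, target PE[1][0]:
  t=0 PE[0][0]: acc=72 h=8 v=72
  t=0 PE[1][0]: acc=0 h=0 v=0
  t=1 PE[0][0]: acc=45 h=5 v=45
  t=1 PE[1][0]: acc=75 h=3 v=75
  t=2 PE[0][0]: acc=36 h=4 v=36
  t=2 PE[1][0]: acc=48 h=3 v=48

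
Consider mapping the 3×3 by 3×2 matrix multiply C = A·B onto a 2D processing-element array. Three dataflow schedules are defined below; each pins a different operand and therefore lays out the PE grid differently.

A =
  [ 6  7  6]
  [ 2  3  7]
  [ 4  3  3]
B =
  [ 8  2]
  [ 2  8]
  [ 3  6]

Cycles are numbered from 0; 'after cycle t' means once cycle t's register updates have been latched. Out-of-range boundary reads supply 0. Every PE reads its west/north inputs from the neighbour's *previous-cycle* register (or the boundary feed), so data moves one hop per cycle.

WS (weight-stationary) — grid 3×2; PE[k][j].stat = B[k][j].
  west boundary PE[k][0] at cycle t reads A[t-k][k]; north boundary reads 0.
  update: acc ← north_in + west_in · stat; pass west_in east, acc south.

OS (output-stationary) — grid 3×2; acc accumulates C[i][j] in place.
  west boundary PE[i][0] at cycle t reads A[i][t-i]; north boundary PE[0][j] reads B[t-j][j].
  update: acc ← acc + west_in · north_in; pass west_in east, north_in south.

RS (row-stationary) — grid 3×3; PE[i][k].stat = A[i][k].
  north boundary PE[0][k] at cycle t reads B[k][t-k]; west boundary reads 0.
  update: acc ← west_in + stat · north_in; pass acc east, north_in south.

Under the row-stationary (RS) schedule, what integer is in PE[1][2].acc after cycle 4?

PE[1][2].acc = 70

RS on a 3×3 grid — tracing PE[1][2] and its feeders:
  @0  [0,2]  acc 0  |  →0  ↓0
  @0  [1,1]  acc 0  |  →0  ↓0
  @0  [1,2]  acc 0  |  →0  ↓0
  @1  [0,2]  acc 0  |  →0  ↓0
  @1  [1,1]  acc 0  |  →0  ↓0
  @1  [1,2]  acc 0  |  →0  ↓0
  @2  [0,2]  acc 80  |  →80  ↓3
  @2  [1,1]  acc 22  |  →22  ↓2
  @2  [1,2]  acc 0  |  →0  ↓0
  @3  [0,2]  acc 104  |  →104  ↓6
  @3  [1,1]  acc 28  |  →28  ↓8
  @3  [1,2]  acc 43  |  →43  ↓3
  @4  [0,2]  acc 0  |  →0  ↓0
  @4  [1,1]  acc 0  |  →0  ↓0
  @4  [1,2]  acc 70  |  →70  ↓6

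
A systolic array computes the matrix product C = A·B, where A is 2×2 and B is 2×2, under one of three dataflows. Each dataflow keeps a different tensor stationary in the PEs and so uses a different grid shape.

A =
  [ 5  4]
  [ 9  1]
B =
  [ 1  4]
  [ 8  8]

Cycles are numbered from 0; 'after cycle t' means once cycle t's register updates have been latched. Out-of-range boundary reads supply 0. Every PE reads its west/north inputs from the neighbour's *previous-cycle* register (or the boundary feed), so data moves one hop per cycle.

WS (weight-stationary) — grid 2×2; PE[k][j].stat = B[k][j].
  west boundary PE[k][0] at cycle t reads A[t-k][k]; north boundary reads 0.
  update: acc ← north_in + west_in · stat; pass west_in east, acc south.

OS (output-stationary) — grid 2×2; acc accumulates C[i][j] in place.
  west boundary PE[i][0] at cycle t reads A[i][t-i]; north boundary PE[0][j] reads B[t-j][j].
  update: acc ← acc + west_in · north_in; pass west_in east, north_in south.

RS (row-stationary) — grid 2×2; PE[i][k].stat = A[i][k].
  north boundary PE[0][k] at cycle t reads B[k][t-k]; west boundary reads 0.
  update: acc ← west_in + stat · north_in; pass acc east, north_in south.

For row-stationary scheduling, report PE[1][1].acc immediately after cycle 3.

PE[1][1].acc = 44

Tracing RS — 2×2 array, target PE[1][1]:
  0: (0,1).acc=0  regs=<0,0>
  0: (1,0).acc=0  regs=<0,0>
  0: (1,1).acc=0  regs=<0,0>
  1: (0,1).acc=37  regs=<37,8>
  1: (1,0).acc=9  regs=<9,1>
  1: (1,1).acc=0  regs=<0,0>
  2: (0,1).acc=52  regs=<52,8>
  2: (1,0).acc=36  regs=<36,4>
  2: (1,1).acc=17  regs=<17,8>
  3: (0,1).acc=0  regs=<0,0>
  3: (1,0).acc=0  regs=<0,0>
  3: (1,1).acc=44  regs=<44,8>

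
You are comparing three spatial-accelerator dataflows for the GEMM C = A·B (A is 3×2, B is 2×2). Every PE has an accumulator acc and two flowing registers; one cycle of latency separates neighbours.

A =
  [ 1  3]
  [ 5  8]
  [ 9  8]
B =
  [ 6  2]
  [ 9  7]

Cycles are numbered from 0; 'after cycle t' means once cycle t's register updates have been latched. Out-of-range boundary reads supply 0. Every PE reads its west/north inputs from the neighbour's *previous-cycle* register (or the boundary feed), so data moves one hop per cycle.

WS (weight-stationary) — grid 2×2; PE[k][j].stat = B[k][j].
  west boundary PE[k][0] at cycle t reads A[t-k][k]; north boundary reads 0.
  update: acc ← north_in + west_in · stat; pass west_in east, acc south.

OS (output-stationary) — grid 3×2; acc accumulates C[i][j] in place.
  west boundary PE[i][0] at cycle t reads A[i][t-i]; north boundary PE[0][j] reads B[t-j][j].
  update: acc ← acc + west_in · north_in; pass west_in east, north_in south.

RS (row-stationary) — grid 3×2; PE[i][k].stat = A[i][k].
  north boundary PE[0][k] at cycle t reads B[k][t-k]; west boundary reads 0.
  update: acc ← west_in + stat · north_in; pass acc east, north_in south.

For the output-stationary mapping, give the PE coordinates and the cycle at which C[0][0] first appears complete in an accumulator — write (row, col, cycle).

Under OS, C[0][0] lands at PE[0][0]:
  [0] (0,0) acc=6 (h:1 v:6)
  [1] (0,0) acc=33 (h:3 v:9)

(row, col, cycle) = (0, 0, 1)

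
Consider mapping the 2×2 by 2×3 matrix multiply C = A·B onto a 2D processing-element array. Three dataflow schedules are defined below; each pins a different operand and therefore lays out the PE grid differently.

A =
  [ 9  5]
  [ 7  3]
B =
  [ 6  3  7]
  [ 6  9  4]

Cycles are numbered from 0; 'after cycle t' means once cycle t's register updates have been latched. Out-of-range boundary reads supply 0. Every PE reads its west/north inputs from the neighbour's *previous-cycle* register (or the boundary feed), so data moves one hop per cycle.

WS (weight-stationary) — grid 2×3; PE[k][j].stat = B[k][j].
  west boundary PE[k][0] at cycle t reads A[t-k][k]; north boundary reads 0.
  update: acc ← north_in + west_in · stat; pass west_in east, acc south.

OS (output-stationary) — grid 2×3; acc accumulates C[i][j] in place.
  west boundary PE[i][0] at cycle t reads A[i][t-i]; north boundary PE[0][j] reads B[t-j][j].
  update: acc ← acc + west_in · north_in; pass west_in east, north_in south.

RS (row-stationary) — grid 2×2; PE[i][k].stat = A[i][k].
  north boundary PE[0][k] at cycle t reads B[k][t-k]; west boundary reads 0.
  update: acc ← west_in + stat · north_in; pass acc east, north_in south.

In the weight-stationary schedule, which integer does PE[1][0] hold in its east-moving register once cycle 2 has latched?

register = 3

Tracing WS — 2×3 array, target PE[1][0]:
  t=0 PE[0][0]: acc=54 h=9 v=54
  t=0 PE[1][0]: acc=0 h=0 v=0
  t=1 PE[0][0]: acc=42 h=7 v=42
  t=1 PE[1][0]: acc=84 h=5 v=84
  t=2 PE[0][0]: acc=0 h=0 v=0
  t=2 PE[1][0]: acc=60 h=3 v=60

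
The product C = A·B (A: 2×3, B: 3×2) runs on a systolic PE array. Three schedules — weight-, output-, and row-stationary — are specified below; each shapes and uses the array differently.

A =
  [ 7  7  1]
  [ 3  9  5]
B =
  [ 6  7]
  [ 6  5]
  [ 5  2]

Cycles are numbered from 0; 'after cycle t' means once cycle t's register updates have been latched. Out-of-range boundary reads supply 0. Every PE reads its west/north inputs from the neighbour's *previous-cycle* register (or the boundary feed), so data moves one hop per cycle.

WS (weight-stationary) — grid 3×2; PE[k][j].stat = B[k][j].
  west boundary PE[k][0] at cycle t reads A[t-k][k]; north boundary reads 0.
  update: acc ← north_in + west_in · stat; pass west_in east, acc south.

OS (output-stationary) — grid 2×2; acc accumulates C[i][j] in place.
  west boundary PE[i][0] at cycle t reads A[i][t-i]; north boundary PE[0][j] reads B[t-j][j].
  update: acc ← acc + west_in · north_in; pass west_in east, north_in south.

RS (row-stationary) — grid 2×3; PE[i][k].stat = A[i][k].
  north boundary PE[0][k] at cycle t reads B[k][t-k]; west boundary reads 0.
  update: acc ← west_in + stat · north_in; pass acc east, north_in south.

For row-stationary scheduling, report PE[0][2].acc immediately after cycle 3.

Tracing RS — 2×3 array, target PE[0][2]:
  cycle 0: PE[0][1] → acc 0, east 0, south 0
  cycle 0: PE[0][2] → acc 0, east 0, south 0
  cycle 1: PE[0][1] → acc 84, east 84, south 6
  cycle 1: PE[0][2] → acc 0, east 0, south 0
  cycle 2: PE[0][1] → acc 84, east 84, south 5
  cycle 2: PE[0][2] → acc 89, east 89, south 5
  cycle 3: PE[0][1] → acc 0, east 0, south 0
  cycle 3: PE[0][2] → acc 86, east 86, south 2

PE[0][2].acc = 86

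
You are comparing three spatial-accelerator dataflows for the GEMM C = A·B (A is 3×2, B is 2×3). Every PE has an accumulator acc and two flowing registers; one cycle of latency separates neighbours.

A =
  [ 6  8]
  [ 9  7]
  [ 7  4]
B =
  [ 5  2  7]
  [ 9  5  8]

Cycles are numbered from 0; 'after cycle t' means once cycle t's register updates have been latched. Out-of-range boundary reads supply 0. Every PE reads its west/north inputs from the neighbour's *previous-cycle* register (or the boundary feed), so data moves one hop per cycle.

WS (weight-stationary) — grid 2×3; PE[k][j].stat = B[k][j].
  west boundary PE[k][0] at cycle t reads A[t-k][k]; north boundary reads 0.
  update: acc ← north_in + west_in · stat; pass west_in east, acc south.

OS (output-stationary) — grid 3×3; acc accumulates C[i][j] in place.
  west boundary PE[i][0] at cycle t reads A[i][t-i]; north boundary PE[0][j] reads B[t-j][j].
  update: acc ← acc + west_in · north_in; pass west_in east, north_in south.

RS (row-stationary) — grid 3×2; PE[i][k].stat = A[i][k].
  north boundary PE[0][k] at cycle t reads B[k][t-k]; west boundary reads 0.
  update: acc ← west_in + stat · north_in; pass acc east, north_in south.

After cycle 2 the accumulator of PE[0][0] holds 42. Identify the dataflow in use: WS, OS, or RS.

dataflow = RS

— WS: 2×3; PE[0][0] trace:
  after 0 — PE[0][0] acc=30, pass-E 6, pass-S 30
  after 1 — PE[0][0] acc=45, pass-E 9, pass-S 45
  after 2 — PE[0][0] acc=35, pass-E 7, pass-S 35
— OS: 3×3; PE[0][0] trace:
  after 0 — PE[0][0] acc=30, pass-E 6, pass-S 5
  after 1 — PE[0][0] acc=102, pass-E 8, pass-S 9
  after 2 — PE[0][0] acc=102, pass-E 0, pass-S 0
— RS: 3×2; PE[0][0] trace:
  after 0 — PE[0][0] acc=30, pass-E 30, pass-S 5
  after 1 — PE[0][0] acc=12, pass-E 12, pass-S 2
  after 2 — PE[0][0] acc=42, pass-E 42, pass-S 7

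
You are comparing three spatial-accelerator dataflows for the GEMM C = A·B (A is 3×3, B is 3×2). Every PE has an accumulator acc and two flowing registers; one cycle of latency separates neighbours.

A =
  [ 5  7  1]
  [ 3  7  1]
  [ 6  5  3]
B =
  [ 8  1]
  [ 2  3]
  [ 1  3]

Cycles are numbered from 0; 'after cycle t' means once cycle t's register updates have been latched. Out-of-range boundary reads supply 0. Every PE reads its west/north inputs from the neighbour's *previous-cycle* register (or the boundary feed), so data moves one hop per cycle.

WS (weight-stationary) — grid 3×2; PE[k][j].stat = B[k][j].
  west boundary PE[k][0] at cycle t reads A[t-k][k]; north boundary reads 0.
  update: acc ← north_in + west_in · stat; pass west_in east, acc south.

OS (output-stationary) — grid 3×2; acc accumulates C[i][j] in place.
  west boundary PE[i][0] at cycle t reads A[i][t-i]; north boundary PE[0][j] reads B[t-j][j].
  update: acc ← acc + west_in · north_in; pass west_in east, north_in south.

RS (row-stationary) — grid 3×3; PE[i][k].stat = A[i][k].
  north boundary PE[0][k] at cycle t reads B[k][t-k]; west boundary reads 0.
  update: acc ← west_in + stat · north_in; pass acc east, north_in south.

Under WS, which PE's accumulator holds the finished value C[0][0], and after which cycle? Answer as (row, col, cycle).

Under WS, C[0][0] lands at PE[2][0]:
  0: (2,0).acc=0  regs=<0,0>
  1: (2,0).acc=0  regs=<0,0>
  2: (2,0).acc=55  regs=<1,55>

(row, col, cycle) = (2, 0, 2)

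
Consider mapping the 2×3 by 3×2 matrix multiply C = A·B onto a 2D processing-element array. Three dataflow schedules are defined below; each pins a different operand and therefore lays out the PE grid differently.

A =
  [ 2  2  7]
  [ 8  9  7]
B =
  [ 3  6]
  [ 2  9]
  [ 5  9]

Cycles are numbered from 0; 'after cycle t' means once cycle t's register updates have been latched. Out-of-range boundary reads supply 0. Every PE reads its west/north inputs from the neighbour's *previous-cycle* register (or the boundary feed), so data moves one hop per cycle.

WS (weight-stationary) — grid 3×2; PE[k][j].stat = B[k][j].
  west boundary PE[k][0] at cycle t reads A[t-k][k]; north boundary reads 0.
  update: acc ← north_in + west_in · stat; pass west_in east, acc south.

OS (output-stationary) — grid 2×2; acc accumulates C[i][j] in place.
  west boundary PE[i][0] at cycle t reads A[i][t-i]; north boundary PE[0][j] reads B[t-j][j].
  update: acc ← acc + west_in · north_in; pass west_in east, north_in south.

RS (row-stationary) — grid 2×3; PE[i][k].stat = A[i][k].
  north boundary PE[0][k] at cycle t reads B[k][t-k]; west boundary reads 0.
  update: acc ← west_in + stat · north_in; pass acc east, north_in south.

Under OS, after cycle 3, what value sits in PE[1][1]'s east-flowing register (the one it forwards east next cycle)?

OS 2×2: PE[1][1] cycle-by-cycle (with neighbour feeds):
  0: (0,1).acc=0  regs=<0,0>
  0: (1,0).acc=0  regs=<0,0>
  0: (1,1).acc=0  regs=<0,0>
  1: (0,1).acc=12  regs=<2,6>
  1: (1,0).acc=24  regs=<8,3>
  1: (1,1).acc=0  regs=<0,0>
  2: (0,1).acc=30  regs=<2,9>
  2: (1,0).acc=42  regs=<9,2>
  2: (1,1).acc=48  regs=<8,6>
  3: (0,1).acc=93  regs=<7,9>
  3: (1,0).acc=77  regs=<7,5>
  3: (1,1).acc=129  regs=<9,9>

register = 9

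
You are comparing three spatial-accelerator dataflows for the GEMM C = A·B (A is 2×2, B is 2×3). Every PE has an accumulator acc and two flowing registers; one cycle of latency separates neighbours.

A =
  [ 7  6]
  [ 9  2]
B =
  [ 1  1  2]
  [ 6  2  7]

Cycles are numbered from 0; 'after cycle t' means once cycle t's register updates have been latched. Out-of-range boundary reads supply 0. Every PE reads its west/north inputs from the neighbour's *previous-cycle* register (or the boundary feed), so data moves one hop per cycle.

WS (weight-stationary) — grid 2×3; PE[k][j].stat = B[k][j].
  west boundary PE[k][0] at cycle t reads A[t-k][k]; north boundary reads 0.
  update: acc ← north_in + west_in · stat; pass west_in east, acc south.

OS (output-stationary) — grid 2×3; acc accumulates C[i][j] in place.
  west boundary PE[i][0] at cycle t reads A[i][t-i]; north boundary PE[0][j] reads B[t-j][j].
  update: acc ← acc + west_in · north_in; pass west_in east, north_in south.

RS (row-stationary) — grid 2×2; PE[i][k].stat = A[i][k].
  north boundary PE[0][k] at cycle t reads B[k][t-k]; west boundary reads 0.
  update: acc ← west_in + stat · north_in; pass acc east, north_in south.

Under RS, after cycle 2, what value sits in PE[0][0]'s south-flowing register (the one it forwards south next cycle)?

RS on a 2×2 grid — tracing PE[0][0] and its feeders:
  t=0 PE[0][0]: acc=7 h=7 v=1
  t=1 PE[0][0]: acc=7 h=7 v=1
  t=2 PE[0][0]: acc=14 h=14 v=2

register = 2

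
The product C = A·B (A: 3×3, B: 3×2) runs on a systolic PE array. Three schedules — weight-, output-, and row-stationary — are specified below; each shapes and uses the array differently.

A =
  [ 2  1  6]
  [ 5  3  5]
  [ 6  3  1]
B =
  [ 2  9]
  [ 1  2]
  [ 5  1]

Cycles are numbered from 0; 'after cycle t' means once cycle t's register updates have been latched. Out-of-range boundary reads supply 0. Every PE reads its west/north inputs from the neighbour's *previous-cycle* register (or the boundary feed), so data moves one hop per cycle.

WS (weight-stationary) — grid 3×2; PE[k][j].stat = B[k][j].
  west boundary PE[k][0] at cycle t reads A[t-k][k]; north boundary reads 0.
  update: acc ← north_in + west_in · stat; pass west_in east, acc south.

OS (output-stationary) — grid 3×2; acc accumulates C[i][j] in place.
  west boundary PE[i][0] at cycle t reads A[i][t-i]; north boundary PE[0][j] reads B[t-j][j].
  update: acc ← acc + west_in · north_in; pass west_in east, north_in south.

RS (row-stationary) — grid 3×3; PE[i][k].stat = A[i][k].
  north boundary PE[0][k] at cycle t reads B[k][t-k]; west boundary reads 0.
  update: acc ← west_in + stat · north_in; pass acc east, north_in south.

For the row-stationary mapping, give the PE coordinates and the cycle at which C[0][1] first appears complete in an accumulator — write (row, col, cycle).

(row, col, cycle) = (0, 2, 3)

RS: C[0][1] accumulates in PE[0][2]:
  t=0 PE[0][2]: acc=0 h=0 v=0
  t=1 PE[0][2]: acc=0 h=0 v=0
  t=2 PE[0][2]: acc=35 h=35 v=5
  t=3 PE[0][2]: acc=26 h=26 v=1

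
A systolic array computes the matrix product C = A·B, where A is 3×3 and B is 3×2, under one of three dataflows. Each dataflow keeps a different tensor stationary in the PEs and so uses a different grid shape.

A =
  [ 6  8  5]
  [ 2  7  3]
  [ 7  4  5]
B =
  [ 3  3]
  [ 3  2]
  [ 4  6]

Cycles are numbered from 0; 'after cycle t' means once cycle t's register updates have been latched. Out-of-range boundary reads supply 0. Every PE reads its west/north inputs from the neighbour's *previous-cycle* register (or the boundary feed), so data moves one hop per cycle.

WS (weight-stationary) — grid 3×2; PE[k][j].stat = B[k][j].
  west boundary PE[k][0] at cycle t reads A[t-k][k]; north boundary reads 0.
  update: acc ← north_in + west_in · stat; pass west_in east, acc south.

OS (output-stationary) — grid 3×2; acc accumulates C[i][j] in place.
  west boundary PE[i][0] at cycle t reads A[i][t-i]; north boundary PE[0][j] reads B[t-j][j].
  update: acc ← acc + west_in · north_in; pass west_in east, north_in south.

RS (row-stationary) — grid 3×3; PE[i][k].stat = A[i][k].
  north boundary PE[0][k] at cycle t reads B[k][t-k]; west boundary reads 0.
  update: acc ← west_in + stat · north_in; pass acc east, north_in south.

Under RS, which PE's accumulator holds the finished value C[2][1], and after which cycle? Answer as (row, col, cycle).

(row, col, cycle) = (2, 2, 5)

Under RS, C[2][1] lands at PE[2][2]:
  @0  [2,2]  acc 0  |  →0  ↓0
  @1  [2,2]  acc 0  |  →0  ↓0
  @2  [2,2]  acc 0  |  →0  ↓0
  @3  [2,2]  acc 0  |  →0  ↓0
  @4  [2,2]  acc 53  |  →53  ↓4
  @5  [2,2]  acc 59  |  →59  ↓6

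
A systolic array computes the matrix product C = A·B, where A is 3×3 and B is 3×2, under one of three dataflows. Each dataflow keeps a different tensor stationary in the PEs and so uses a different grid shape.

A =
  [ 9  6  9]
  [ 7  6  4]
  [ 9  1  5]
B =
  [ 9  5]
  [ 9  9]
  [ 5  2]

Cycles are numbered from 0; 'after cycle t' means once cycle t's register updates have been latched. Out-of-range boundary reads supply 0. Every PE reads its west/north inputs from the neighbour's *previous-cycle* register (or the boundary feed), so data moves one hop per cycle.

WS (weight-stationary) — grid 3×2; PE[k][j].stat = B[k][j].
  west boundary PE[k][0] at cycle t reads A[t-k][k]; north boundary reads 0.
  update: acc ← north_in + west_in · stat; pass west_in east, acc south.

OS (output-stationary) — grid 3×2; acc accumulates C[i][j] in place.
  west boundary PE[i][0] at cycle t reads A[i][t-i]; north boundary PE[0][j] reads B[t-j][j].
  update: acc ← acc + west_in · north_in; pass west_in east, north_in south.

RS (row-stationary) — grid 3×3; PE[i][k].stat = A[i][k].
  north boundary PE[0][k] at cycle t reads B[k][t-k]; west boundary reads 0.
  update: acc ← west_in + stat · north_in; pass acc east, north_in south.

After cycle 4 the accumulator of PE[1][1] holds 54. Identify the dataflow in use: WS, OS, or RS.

dataflow = WS

WS (3×2 grid), PE[1][1]:
  step 0 · PE1,1: acc=0; fwd→0 fwd↓0
  step 1 · PE1,1: acc=0; fwd→0 fwd↓0
  step 2 · PE1,1: acc=99; fwd→6 fwd↓99
  step 3 · PE1,1: acc=89; fwd→6 fwd↓89
  step 4 · PE1,1: acc=54; fwd→1 fwd↓54
OS (3×2 grid), PE[1][1]:
  step 0 · PE1,1: acc=0; fwd→0 fwd↓0
  step 1 · PE1,1: acc=0; fwd→0 fwd↓0
  step 2 · PE1,1: acc=35; fwd→7 fwd↓5
  step 3 · PE1,1: acc=89; fwd→6 fwd↓9
  step 4 · PE1,1: acc=97; fwd→4 fwd↓2
RS (3×3 grid), PE[1][1]:
  step 0 · PE1,1: acc=0; fwd→0 fwd↓0
  step 1 · PE1,1: acc=0; fwd→0 fwd↓0
  step 2 · PE1,1: acc=117; fwd→117 fwd↓9
  step 3 · PE1,1: acc=89; fwd→89 fwd↓9
  step 4 · PE1,1: acc=0; fwd→0 fwd↓0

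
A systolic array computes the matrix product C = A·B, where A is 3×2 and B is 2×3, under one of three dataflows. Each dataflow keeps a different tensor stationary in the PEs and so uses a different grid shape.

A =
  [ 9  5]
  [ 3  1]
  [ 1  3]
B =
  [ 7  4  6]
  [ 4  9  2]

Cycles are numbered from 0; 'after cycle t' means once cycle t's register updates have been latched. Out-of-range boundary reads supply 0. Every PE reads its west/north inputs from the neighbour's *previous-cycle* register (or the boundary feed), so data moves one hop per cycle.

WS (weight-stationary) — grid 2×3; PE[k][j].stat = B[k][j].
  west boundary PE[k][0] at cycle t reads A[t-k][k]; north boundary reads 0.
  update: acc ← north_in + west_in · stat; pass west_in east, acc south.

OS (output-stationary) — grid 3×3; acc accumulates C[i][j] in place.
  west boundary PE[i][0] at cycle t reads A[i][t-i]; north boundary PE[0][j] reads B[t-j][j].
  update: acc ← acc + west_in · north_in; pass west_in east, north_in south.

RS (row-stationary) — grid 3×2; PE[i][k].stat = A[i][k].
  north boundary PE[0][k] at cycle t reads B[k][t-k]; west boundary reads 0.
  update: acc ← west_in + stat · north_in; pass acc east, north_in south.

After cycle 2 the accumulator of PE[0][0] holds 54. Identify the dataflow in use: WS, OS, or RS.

Under WS (2×3), PE[0][0]:
  after 0 — PE[0][0] acc=63, pass-E 9, pass-S 63
  after 1 — PE[0][0] acc=21, pass-E 3, pass-S 21
  after 2 — PE[0][0] acc=7, pass-E 1, pass-S 7
Under OS (3×3), PE[0][0]:
  after 0 — PE[0][0] acc=63, pass-E 9, pass-S 7
  after 1 — PE[0][0] acc=83, pass-E 5, pass-S 4
  after 2 — PE[0][0] acc=83, pass-E 0, pass-S 0
Under RS (3×2), PE[0][0]:
  after 0 — PE[0][0] acc=63, pass-E 63, pass-S 7
  after 1 — PE[0][0] acc=36, pass-E 36, pass-S 4
  after 2 — PE[0][0] acc=54, pass-E 54, pass-S 6

dataflow = RS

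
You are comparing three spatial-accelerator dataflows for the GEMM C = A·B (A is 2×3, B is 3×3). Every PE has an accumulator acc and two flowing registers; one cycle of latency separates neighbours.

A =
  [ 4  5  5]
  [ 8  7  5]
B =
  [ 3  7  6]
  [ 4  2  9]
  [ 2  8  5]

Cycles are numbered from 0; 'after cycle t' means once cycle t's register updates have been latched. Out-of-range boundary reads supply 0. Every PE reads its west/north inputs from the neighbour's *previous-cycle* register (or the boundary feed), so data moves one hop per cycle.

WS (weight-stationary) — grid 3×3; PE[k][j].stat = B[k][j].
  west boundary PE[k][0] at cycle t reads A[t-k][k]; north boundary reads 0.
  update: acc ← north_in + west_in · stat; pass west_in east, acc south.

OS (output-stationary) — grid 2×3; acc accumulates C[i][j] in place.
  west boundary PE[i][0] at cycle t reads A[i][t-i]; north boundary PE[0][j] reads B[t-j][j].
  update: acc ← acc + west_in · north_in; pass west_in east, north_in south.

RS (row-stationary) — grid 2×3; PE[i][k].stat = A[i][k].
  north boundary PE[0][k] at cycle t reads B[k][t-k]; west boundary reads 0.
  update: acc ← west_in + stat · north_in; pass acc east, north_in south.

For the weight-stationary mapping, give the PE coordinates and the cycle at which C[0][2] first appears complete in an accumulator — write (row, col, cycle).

(row, col, cycle) = (2, 2, 4)

Under WS, C[0][2] lands at PE[2][2]:
  t=0 PE[2][2]: acc=0 h=0 v=0
  t=1 PE[2][2]: acc=0 h=0 v=0
  t=2 PE[2][2]: acc=0 h=0 v=0
  t=3 PE[2][2]: acc=0 h=0 v=0
  t=4 PE[2][2]: acc=94 h=5 v=94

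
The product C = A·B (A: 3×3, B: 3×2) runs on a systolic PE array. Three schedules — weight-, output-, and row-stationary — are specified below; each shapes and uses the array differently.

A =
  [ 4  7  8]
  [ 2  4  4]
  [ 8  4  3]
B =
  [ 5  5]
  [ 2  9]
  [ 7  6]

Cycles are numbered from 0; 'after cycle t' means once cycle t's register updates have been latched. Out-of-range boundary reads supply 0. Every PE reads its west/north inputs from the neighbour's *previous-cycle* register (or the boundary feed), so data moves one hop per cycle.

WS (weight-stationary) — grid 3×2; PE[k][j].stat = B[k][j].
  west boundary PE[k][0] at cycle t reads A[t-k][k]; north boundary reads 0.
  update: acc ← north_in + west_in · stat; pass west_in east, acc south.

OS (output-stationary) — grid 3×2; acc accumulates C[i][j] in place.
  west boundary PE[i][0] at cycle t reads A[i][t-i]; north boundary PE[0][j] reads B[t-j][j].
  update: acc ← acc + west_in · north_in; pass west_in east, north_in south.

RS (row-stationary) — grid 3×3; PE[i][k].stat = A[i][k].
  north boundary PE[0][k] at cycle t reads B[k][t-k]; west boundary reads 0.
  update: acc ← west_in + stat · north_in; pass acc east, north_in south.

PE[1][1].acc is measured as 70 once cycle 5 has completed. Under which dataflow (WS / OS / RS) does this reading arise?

WS [3×2] PE[1][1] across cycles:
  after 0 — PE[1][1] acc=0, pass-E 0, pass-S 0
  after 1 — PE[1][1] acc=0, pass-E 0, pass-S 0
  after 2 — PE[1][1] acc=83, pass-E 7, pass-S 83
  after 3 — PE[1][1] acc=46, pass-E 4, pass-S 46
  after 4 — PE[1][1] acc=76, pass-E 4, pass-S 76
  after 5 — PE[1][1] acc=0, pass-E 0, pass-S 0
OS [3×2] PE[1][1] across cycles:
  after 0 — PE[1][1] acc=0, pass-E 0, pass-S 0
  after 1 — PE[1][1] acc=0, pass-E 0, pass-S 0
  after 2 — PE[1][1] acc=10, pass-E 2, pass-S 5
  after 3 — PE[1][1] acc=46, pass-E 4, pass-S 9
  after 4 — PE[1][1] acc=70, pass-E 4, pass-S 6
  after 5 — PE[1][1] acc=70, pass-E 0, pass-S 0
RS [3×3] PE[1][1] across cycles:
  after 0 — PE[1][1] acc=0, pass-E 0, pass-S 0
  after 1 — PE[1][1] acc=0, pass-E 0, pass-S 0
  after 2 — PE[1][1] acc=18, pass-E 18, pass-S 2
  after 3 — PE[1][1] acc=46, pass-E 46, pass-S 9
  after 4 — PE[1][1] acc=0, pass-E 0, pass-S 0
  after 5 — PE[1][1] acc=0, pass-E 0, pass-S 0

dataflow = OS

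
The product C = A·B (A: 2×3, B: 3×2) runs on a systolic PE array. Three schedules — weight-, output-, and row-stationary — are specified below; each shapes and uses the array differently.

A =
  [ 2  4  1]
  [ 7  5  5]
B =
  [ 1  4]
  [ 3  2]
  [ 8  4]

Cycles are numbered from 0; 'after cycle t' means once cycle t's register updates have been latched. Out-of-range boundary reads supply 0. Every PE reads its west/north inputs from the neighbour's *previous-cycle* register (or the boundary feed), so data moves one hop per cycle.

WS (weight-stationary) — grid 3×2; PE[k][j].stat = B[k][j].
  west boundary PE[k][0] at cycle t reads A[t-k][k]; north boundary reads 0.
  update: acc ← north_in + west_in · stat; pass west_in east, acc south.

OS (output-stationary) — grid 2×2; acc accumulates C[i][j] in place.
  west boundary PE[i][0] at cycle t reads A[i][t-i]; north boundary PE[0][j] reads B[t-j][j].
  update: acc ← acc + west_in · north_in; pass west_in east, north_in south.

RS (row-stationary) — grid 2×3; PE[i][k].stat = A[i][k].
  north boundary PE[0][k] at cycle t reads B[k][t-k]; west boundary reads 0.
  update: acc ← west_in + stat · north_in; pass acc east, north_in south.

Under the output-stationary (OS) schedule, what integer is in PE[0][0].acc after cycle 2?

Tracing OS — 2×2 array, target PE[0][0]:
  0: (0,0).acc=2  regs=<2,1>
  1: (0,0).acc=14  regs=<4,3>
  2: (0,0).acc=22  regs=<1,8>

PE[0][0].acc = 22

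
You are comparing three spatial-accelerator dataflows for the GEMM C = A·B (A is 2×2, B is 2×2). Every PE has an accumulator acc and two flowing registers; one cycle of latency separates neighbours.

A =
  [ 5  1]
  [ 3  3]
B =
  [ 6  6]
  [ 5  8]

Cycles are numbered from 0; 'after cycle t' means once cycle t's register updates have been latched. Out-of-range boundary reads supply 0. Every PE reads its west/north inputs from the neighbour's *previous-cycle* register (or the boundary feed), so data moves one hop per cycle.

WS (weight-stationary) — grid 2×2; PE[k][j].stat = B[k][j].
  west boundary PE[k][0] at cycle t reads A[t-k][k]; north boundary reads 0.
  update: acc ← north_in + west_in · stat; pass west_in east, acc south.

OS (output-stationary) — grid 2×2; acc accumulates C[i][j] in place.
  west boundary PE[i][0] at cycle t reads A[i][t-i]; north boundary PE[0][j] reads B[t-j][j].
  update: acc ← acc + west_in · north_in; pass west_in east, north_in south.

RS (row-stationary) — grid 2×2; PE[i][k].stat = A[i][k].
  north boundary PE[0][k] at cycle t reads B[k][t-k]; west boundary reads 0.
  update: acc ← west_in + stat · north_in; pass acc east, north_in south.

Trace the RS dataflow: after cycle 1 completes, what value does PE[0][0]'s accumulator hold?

Tracing RS — 2×2 array, target PE[0][0]:
  after 0 — PE[0][0] acc=30, pass-E 30, pass-S 6
  after 1 — PE[0][0] acc=30, pass-E 30, pass-S 6

PE[0][0].acc = 30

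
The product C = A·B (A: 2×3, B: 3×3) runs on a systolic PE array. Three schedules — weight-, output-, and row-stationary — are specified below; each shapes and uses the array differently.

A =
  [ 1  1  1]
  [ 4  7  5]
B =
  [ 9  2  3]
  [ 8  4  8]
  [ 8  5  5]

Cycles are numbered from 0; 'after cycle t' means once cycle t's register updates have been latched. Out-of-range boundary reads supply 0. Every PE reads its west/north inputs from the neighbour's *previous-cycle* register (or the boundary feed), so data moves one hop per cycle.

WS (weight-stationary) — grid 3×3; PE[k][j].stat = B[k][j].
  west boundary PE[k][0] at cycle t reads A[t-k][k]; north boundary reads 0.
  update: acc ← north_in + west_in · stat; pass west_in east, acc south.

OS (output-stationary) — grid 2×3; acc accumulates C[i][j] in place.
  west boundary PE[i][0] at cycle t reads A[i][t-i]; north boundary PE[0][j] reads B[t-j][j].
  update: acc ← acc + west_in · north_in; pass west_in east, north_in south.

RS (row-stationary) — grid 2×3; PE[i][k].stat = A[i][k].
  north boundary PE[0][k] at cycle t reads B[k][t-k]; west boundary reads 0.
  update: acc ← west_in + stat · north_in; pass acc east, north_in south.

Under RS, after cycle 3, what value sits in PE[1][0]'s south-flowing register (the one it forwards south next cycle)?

Tracing RS — 2×3 array, target PE[1][0]:
  step 0 · PE0,0: acc=9; fwd→9 fwd↓9
  step 0 · PE1,0: acc=0; fwd→0 fwd↓0
  step 1 · PE0,0: acc=2; fwd→2 fwd↓2
  step 1 · PE1,0: acc=36; fwd→36 fwd↓9
  step 2 · PE0,0: acc=3; fwd→3 fwd↓3
  step 2 · PE1,0: acc=8; fwd→8 fwd↓2
  step 3 · PE0,0: acc=0; fwd→0 fwd↓0
  step 3 · PE1,0: acc=12; fwd→12 fwd↓3

register = 3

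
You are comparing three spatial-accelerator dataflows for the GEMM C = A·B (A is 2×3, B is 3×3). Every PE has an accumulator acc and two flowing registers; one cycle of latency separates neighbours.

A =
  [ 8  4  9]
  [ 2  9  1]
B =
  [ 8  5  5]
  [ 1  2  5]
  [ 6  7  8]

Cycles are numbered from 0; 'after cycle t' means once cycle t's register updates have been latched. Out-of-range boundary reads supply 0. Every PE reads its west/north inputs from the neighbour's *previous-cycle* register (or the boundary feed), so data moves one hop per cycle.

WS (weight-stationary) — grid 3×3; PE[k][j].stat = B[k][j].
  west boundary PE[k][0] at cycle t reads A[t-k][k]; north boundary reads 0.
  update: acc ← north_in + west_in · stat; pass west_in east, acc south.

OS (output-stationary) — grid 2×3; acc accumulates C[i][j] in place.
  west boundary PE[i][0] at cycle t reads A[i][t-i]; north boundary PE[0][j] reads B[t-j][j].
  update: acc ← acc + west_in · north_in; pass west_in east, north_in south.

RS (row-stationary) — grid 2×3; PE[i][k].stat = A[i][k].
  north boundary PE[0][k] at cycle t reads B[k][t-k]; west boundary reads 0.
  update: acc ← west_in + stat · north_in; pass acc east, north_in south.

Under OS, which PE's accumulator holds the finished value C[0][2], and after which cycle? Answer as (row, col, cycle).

(row, col, cycle) = (0, 2, 4)

OS: C[0][2] accumulates in PE[0][2]:
  after 0 — PE[0][2] acc=0, pass-E 0, pass-S 0
  after 1 — PE[0][2] acc=0, pass-E 0, pass-S 0
  after 2 — PE[0][2] acc=40, pass-E 8, pass-S 5
  after 3 — PE[0][2] acc=60, pass-E 4, pass-S 5
  after 4 — PE[0][2] acc=132, pass-E 9, pass-S 8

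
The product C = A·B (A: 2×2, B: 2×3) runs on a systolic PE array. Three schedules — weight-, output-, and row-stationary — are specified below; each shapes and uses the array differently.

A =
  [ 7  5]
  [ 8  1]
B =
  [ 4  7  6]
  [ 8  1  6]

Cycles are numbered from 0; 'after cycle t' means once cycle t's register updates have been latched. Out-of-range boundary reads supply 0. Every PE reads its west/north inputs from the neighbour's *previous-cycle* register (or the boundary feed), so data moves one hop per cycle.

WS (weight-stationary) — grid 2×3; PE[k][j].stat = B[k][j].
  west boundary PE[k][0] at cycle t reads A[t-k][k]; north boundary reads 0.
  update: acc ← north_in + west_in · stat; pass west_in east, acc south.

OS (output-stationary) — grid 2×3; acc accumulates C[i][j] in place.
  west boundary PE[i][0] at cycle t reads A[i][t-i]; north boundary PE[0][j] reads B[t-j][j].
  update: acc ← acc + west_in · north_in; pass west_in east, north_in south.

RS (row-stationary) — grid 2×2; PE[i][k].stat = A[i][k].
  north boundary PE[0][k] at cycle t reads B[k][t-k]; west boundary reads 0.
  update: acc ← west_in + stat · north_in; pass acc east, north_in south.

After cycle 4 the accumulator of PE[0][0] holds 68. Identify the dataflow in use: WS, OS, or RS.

WS [2×3] PE[0][0] across cycles:
  t=0 PE[0][0]: acc=28 h=7 v=28
  t=1 PE[0][0]: acc=32 h=8 v=32
  t=2 PE[0][0]: acc=0 h=0 v=0
  t=3 PE[0][0]: acc=0 h=0 v=0
  t=4 PE[0][0]: acc=0 h=0 v=0
OS [2×3] PE[0][0] across cycles:
  t=0 PE[0][0]: acc=28 h=7 v=4
  t=1 PE[0][0]: acc=68 h=5 v=8
  t=2 PE[0][0]: acc=68 h=0 v=0
  t=3 PE[0][0]: acc=68 h=0 v=0
  t=4 PE[0][0]: acc=68 h=0 v=0
RS [2×2] PE[0][0] across cycles:
  t=0 PE[0][0]: acc=28 h=28 v=4
  t=1 PE[0][0]: acc=49 h=49 v=7
  t=2 PE[0][0]: acc=42 h=42 v=6
  t=3 PE[0][0]: acc=0 h=0 v=0
  t=4 PE[0][0]: acc=0 h=0 v=0

dataflow = OS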